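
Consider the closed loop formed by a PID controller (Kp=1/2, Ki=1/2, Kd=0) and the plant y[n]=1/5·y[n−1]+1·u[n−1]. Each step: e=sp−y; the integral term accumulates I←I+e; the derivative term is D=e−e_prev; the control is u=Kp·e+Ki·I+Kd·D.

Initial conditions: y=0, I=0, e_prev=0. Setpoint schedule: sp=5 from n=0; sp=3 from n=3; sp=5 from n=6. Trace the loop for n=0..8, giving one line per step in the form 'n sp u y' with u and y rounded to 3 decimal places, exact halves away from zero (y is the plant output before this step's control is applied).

0 5 5.000 0.000
1 5 2.500 5.000
2 5 4.000 3.500
3 3 1.550 4.700
4 3 2.910 2.490
5 3 2.247 3.408
6 5 4.522 2.929
7 5 3.379 5.108
8 5 4.032 4.400

(exact arithmetic carried between steps; '≈' marks a value shown rounded to 6 d.p. or computed from one; I and e_prev carry over from the previous line; the table rounds u and y to 3 d.p., halves away from zero)
n=0: y=0, sp=5, e=sp−y=5; I=5, D=e−e_prev=5; u=1/2·5+1/2·5+0·5=5; next y=1/5·0+1·5=5
n=1: y=5, sp=5, e=sp−y=0; I=5, D=e−e_prev=-5; u=1/2·0+1/2·5+0·(-5)=2.5; next y=1/5·5+1·2.5=3.5
n=2: y=3.5, sp=5, e=sp−y=1.5; I=6.5, D=e−e_prev=1.5; u=1/2·1.5+1/2·6.5+0·1.5=4; next y=1/5·3.5+1·4=4.7
n=3: y=4.7, sp=3, e=sp−y=-1.7; I=4.8, D=e−e_prev=-3.2; u=1/2·(-1.7)+1/2·4.8+0·(-3.2)=1.55; next y=1/5·4.7+1·1.55=2.49
n=4: y=2.49, sp=3, e=sp−y=0.51; I=5.31, D=e−e_prev=2.21; u=1/2·0.51+1/2·5.31+0·2.21=2.91; next y=1/5·2.49+1·2.91=3.408
n=5: y=3.408, sp=3, e=sp−y=-0.408; I=4.902, D=e−e_prev=-0.918; u=1/2·(-0.408)+1/2·4.902+0·(-0.918)=2.247; next y=1/5·3.408+1·2.247=2.9286
n=6: y=2.9286, sp=5, e=sp−y=2.0714; I=6.9734, D=e−e_prev=2.4794; u=1/2·2.0714+1/2·6.9734+0·2.4794=4.5224; next y=1/5·2.9286+1·4.5224=5.10812
n=7: y=5.10812, sp=5, e=sp−y=-0.10812; I=6.86528, D=e−e_prev=-2.17952; u=1/2·(-0.10812)+1/2·6.86528+0·(-2.17952)=3.37858; next y=1/5·5.10812+1·3.37858=4.400204
n=8: y=4.400204, sp=5, e=sp−y=0.599796; I=7.465076, D=e−e_prev=0.707916; u=1/2·0.599796+1/2·7.465076+0·0.707916=4.032436; next y=1/5·4.400204+1·4.032436≈4.912477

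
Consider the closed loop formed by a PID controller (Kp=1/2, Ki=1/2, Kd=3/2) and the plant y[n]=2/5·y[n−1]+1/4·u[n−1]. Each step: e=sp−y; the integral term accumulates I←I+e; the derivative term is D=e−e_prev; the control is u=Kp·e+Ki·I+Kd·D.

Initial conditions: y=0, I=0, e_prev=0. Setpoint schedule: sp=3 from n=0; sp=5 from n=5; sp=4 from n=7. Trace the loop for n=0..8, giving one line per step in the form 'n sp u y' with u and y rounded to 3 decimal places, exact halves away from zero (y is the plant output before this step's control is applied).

0 3 7.500 0.000
1 3 -0.188 1.875
2 3 6.117 0.703
3 3 2.739 1.811
4 3 5.999 1.409
5 5 9.556 2.063
6 5 6.128 3.214
7 4 7.239 2.818
8 4 8.438 2.937

(exact arithmetic carried between steps; '≈' marks a value shown rounded to 6 d.p. or computed from one; I and e_prev carry over from the previous line; the table rounds u and y to 3 d.p., halves away from zero)
n=0: y=0, sp=3, e=sp−y=3; I=3, D=e−e_prev=3; u=1/2·3+1/2·3+3/2·3=7.5; next y=2/5·0+1/4·7.5=1.875
n=1: y=1.875, sp=3, e=sp−y=1.125; I=4.125, D=e−e_prev=-1.875; u=1/2·1.125+1/2·4.125+3/2·(-1.875)=-0.1875; next y=2/5·1.875+1/4·(-0.1875)=0.703125
n=2: y=0.703125, sp=3, e=sp−y=2.296875; I=6.421875, D=e−e_prev=1.171875; u=1/2·2.296875+1/2·6.421875+3/2·1.171875≈6.117188; next y=2/5·0.703125+1/4·6.117188≈1.810547
n=3: y≈1.810547, sp=3, e=sp−y≈1.189453; I≈7.611328, D=e−e_prev≈-1.107422; u=1/2·1.189453+1/2·7.611328+3/2·(-1.107422)≈2.739258; next y=2/5·1.810547+1/4·2.739258≈1.409033
n=4: y≈1.409033, sp=3, e=sp−y≈1.590967; I≈9.202295, D=e−e_prev≈0.401514; u=1/2·1.590967+1/2·9.202295+3/2·0.401514≈5.998901; next y=2/5·1.409033+1/4·5.998901≈2.063339
n=5: y≈2.063339, sp=5, e=sp−y≈2.936661; I≈12.138956, D=e−e_prev≈1.345695; u=1/2·2.936661+1/2·12.138956+3/2·1.345695≈9.556351; next y=2/5·2.063339+1/4·9.556351≈3.214423
n=6: y≈3.214423, sp=5, e=sp−y≈1.785577; I≈13.924533, D=e−e_prev≈-1.151085; u=1/2·1.785577+1/2·13.924533+3/2·(-1.151085)≈6.128428; next y=2/5·3.214423+1/4·6.128428≈2.817876
n=7: y≈2.817876, sp=4, e=sp−y≈1.182124; I≈15.106657, D=e−e_prev≈-0.603453; u=1/2·1.182124+1/2·15.106657+3/2·(-0.603453)≈7.239210; next y=2/5·2.817876+1/4·7.239210≈2.936953
n=8: y≈2.936953, sp=4, e=sp−y≈1.063047; I≈16.169704, D=e−e_prev≈-0.119077; u=1/2·1.063047+1/2·16.169704+3/2·(-0.119077)≈8.437760; next y=2/5·2.936953+1/4·8.437760≈3.284221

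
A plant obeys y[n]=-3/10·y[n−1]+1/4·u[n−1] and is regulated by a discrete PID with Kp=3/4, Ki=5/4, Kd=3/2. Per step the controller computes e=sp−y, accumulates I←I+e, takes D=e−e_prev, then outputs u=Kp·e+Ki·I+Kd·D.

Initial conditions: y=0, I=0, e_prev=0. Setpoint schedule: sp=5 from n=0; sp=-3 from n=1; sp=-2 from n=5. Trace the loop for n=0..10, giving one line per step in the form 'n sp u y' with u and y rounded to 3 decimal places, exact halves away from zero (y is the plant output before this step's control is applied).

(exact arithmetic carried between steps; '≈' marks a value shown rounded to 6 d.p. or computed from one; I and e_prev carry over from the previous line; the table rounds u and y to 3 d.p., halves away from zero)
n=0: y=0, sp=5, e=sp−y=5; I=5, D=e−e_prev=5; u=3/4·5+5/4·5+3/2·5=17.5; next y=-3/10·0+1/4·17.5=4.375
n=1: y=4.375, sp=-3, e=sp−y=-7.375; I=-2.375, D=e−e_prev=-12.375; u=3/4·(-7.375)+5/4·(-2.375)+3/2·(-12.375)=-27.0625; next y=-3/10·4.375+1/4·(-27.0625)=-8.078125
n=2: y=-8.078125, sp=-3, e=sp−y=5.078125; I=2.703125, D=e−e_prev=12.453125; u=3/4·5.078125+5/4·2.703125+3/2·12.453125≈25.867188; next y=-3/10·(-8.078125)+1/4·25.867188≈8.890234
n=3: y≈8.890234, sp=-3, e=sp−y≈-11.890234; I≈-9.187109, D=e−e_prev≈-16.968359; u=3/4·(-11.890234)+5/4·(-9.187109)+3/2·(-16.968359)≈-45.854102; next y=-3/10·8.890234+1/4·(-45.854102)≈-14.130596
n=4: y≈-14.130596, sp=-3, e=sp−y≈11.130596; I≈1.943486, D=e−e_prev≈23.020830; u=3/4·11.130596+5/4·1.943486+3/2·23.020830≈45.308550; next y=-3/10·(-14.130596)+1/4·45.308550≈15.566316
n=5: y≈15.566316, sp=-2, e=sp−y≈-17.566316; I≈-15.622830, D=e−e_prev≈-28.696912; u=3/4·(-17.566316)+5/4·(-15.622830)+3/2·(-28.696912)≈-75.748642; next y=-3/10·15.566316+1/4·(-75.748642)≈-23.607055
n=6: y≈-23.607055, sp=-2, e=sp−y≈21.607055; I≈5.984226, D=e−e_prev≈39.173372; u=3/4·21.607055+5/4·5.984226+3/2·39.173372≈82.445631; next y=-3/10·(-23.607055)+1/4·82.445631≈27.693524
n=7: y≈27.693524, sp=-2, e=sp−y≈-29.693524; I≈-23.709299, D=e−e_prev≈-51.300580; u=3/4·(-29.693524)+5/4·(-23.709299)+3/2·(-51.300580)≈-128.857636; next y=-3/10·27.693524+1/4·(-128.857636)≈-40.522466
n=8: y≈-40.522466, sp=-2, e=sp−y≈38.522466; I≈14.813168, D=e−e_prev≈68.215991; u=3/4·38.522466+5/4·14.813168+3/2·68.215991≈149.732295; next y=-3/10·(-40.522466)+1/4·149.732295≈49.589814
n=9: y≈49.589814, sp=-2, e=sp−y≈-51.589814; I≈-36.776646, D=e−e_prev≈-90.112280; u=3/4·(-51.589814)+5/4·(-36.776646)+3/2·(-90.112280)≈-219.831588; next y=-3/10·49.589814+1/4·(-219.831588)≈-69.834841
n=10: y≈-69.834841, sp=-2, e=sp−y≈67.834841; I≈31.058195, D=e−e_prev≈119.424655; u=3/4·67.834841+5/4·31.058195+3/2·119.424655≈268.835857; next y=-3/10·(-69.834841)+1/4·268.835857≈88.159417

0 5 17.500 0.000
1 -3 -27.063 4.375
2 -3 25.867 -8.078
3 -3 -45.854 8.890
4 -3 45.309 -14.131
5 -2 -75.749 15.566
6 -2 82.446 -23.607
7 -2 -128.858 27.694
8 -2 149.732 -40.522
9 -2 -219.832 49.590
10 -2 268.836 -69.835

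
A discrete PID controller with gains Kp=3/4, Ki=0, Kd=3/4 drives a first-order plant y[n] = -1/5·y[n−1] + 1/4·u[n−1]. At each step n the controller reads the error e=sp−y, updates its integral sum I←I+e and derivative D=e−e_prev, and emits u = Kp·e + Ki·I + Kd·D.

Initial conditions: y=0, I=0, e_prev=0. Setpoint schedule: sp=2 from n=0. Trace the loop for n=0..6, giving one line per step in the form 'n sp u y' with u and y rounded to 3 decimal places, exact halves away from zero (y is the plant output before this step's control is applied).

(exact arithmetic carried between steps; '≈' marks a value shown rounded to 6 d.p. or computed from one; I and e_prev carry over from the previous line; the table rounds u and y to 3 d.p., halves away from zero)
n=0: y=0, sp=2, e=sp−y=2; I=2, D=e−e_prev=2; u=3/4·2+0·2+3/4·2=3; next y=-1/5·0+1/4·3=0.75
n=1: y=0.75, sp=2, e=sp−y=1.25; I=3.25, D=e−e_prev=-0.75; u=3/4·1.25+0·3.25+3/4·(-0.75)=0.375; next y=-1/5·0.75+1/4·0.375=-0.05625
n=2: y=-0.05625, sp=2, e=sp−y=2.05625; I=5.30625, D=e−e_prev=0.80625; u=3/4·2.05625+0·5.30625+3/4·0.80625=2.146875; next y=-1/5·(-0.05625)+1/4·2.146875≈0.547969
n=3: y≈0.547969, sp=2, e=sp−y≈1.452031; I≈6.758281, D=e−e_prev≈-0.604219; u=3/4·1.452031+0·6.758281+3/4·(-0.604219)≈0.635859; next y=-1/5·0.547969+1/4·0.635859≈0.049371
n=4: y≈0.049371, sp=2, e=sp−y≈1.950629; I≈8.708910, D=e−e_prev≈0.498598; u=3/4·1.950629+0·8.708910+3/4·0.498598≈1.836920; next y=-1/5·0.049371+1/4·1.836920≈0.449356
n=5: y≈0.449356, sp=2, e=sp−y≈1.550644; I≈10.259554, D=e−e_prev≈-0.399985; u=3/4·1.550644+0·10.259554+3/4·(-0.399985)≈0.862995; next y=-1/5·0.449356+1/4·0.862995≈0.125878
n=6: y≈0.125878, sp=2, e=sp−y≈1.874122; I≈12.133677, D=e−e_prev≈0.323478; u=3/4·1.874122+0·12.133677+3/4·0.323478≈1.648201; next y=-1/5·0.125878+1/4·1.648201≈0.386875

0 2 3.000 0.000
1 2 0.375 0.750
2 2 2.147 -0.056
3 2 0.636 0.548
4 2 1.837 0.049
5 2 0.863 0.449
6 2 1.648 0.126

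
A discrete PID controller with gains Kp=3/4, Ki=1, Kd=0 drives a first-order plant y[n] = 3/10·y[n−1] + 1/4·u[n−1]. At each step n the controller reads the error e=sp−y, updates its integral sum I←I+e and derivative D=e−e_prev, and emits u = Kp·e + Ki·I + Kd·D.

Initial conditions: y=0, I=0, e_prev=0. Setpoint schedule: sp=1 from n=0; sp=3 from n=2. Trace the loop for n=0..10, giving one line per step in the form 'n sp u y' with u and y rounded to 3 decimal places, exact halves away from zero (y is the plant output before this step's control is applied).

(exact arithmetic carried between steps; '≈' marks a value shown rounded to 6 d.p. or computed from one; I and e_prev carry over from the previous line; the table rounds u and y to 3 d.p., halves away from zero)
n=0: y=0, sp=1, e=sp−y=1; I=1, D=e−e_prev=1; u=3/4·1+1·1+0·1=1.75; next y=3/10·0+1/4·1.75=0.4375
n=1: y=0.4375, sp=1, e=sp−y=0.5625; I=1.5625, D=e−e_prev=-0.4375; u=3/4·0.5625+1·1.5625+0·(-0.4375)=1.984375; next y=3/10·0.4375+1/4·1.984375≈0.627344
n=2: y≈0.627344, sp=3, e=sp−y≈2.372656; I≈3.935156, D=e−e_prev≈1.810156; u=3/4·2.372656+1·3.935156+0·1.810156≈5.714648; next y=3/10·0.627344+1/4·5.714648≈1.616865
n=3: y≈1.616865, sp=3, e=sp−y≈1.383135; I≈5.318291, D=e−e_prev≈-0.989521; u=3/4·1.383135+1·5.318291+0·(-0.989521)≈6.355642; next y=3/10·1.616865+1/4·6.355642≈2.073970
n=4: y≈2.073970, sp=3, e=sp−y≈0.926030; I≈6.244321, D=e−e_prev≈-0.457105; u=3/4·0.926030+1·6.244321+0·(-0.457105)≈6.938843; next y=3/10·2.073970+1/4·6.938843≈2.356902
n=5: y≈2.356902, sp=3, e=sp−y≈0.643098; I≈6.887419, D=e−e_prev≈-0.282932; u=3/4·0.643098+1·6.887419+0·(-0.282932)≈7.369743; next y=3/10·2.356902+1/4·7.369743≈2.549506
n=6: y≈2.549506, sp=3, e=sp−y≈0.450494; I≈7.337913, D=e−e_prev≈-0.192604; u=3/4·0.450494+1·7.337913+0·(-0.192604)≈7.675783; next y=3/10·2.549506+1/4·7.675783≈2.683798
n=7: y≈2.683798, sp=3, e=sp−y≈0.316202; I≈7.654115, D=e−e_prev≈-0.134291; u=3/4·0.316202+1·7.654115+0·(-0.134291)≈7.891267; next y=3/10·2.683798+1/4·7.891267≈2.777956
n=8: y≈2.777956, sp=3, e=sp−y≈0.222044; I≈7.876159, D=e−e_prev≈-0.094158; u=3/4·0.222044+1·7.876159+0·(-0.094158)≈8.042692; next y=3/10·2.777956+1/4·8.042692≈2.844060
n=9: y≈2.844060, sp=3, e=sp−y≈0.155940; I≈8.032099, D=e−e_prev≈-0.066104; u=3/4·0.155940+1·8.032099+0·(-0.066104)≈8.149054; next y=3/10·2.844060+1/4·8.149054≈2.890482
n=10: y≈2.890482, sp=3, e=sp−y≈0.109518; I≈8.141618, D=e−e_prev≈-0.046422; u=3/4·0.109518+1·8.141618+0·(-0.046422)≈8.223757; next y=3/10·2.890482+1/4·8.223757≈2.923084

0 1 1.750 0.000
1 1 1.984 0.438
2 3 5.715 0.627
3 3 6.356 1.617
4 3 6.939 2.074
5 3 7.370 2.357
6 3 7.676 2.550
7 3 7.891 2.684
8 3 8.043 2.778
9 3 8.149 2.844
10 3 8.224 2.890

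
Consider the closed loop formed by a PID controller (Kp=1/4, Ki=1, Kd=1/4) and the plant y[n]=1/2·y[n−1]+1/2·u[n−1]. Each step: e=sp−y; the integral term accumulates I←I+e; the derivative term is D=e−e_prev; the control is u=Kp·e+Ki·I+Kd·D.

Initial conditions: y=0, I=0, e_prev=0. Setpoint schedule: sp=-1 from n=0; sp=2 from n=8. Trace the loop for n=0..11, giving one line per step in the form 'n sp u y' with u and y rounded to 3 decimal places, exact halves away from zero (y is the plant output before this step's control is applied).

(exact arithmetic carried between steps; '≈' marks a value shown rounded to 6 d.p. or computed from one; I and e_prev carry over from the previous line; the table rounds u and y to 3 d.p., halves away from zero)
n=0: y=0, sp=-1, e=sp−y=-1; I=-1, D=e−e_prev=-1; u=1/4·(-1)+1·(-1)+1/4·(-1)=-1.5; next y=1/2·0+1/2·(-1.5)=-0.75
n=1: y=-0.75, sp=-1, e=sp−y=-0.25; I=-1.25, D=e−e_prev=0.75; u=1/4·(-0.25)+1·(-1.25)+1/4·0.75=-1.125; next y=1/2·(-0.75)+1/2·(-1.125)=-0.9375
n=2: y=-0.9375, sp=-1, e=sp−y=-0.0625; I=-1.3125, D=e−e_prev=0.1875; u=1/4·(-0.0625)+1·(-1.3125)+1/4·0.1875=-1.28125; next y=1/2·(-0.9375)+1/2·(-1.28125)=-1.109375
n=3: y=-1.109375, sp=-1, e=sp−y=0.109375; I=-1.203125, D=e−e_prev=0.171875; u=1/4·0.109375+1·(-1.203125)+1/4·0.171875≈-1.132813; next y=1/2·(-1.109375)+1/2·(-1.132813)≈-1.121094
n=4: y≈-1.121094, sp=-1, e=sp−y≈0.121094; I≈-1.082031, D=e−e_prev≈0.011719; u=1/4·0.121094+1·(-1.082031)+1/4·0.011719≈-1.048828; next y=1/2·(-1.121094)+1/2·(-1.048828)≈-1.084961
n=5: y≈-1.084961, sp=-1, e=sp−y≈0.084961; I≈-0.997070, D=e−e_prev≈-0.036133; u=1/4·0.084961+1·(-0.997070)+1/4·(-0.036133)≈-0.984863; next y=1/2·(-1.084961)+1/2·(-0.984863)≈-1.034912
n=6: y≈-1.034912, sp=-1, e=sp−y≈0.034912; I≈-0.962158, D=e−e_prev≈-0.050049; u=1/4·0.034912+1·(-0.962158)+1/4·(-0.050049)≈-0.965942; next y=1/2·(-1.034912)+1/2·(-0.965942)≈-1.000427
n=7: y≈-1.000427, sp=-1, e=sp−y≈0.000427; I≈-0.961731, D=e−e_prev≈-0.034485; u=1/4·0.000427+1·(-0.961731)+1/4·(-0.034485)≈-0.970245; next y=1/2·(-1.000427)+1/2·(-0.970245)≈-0.985336
n=8: y≈-0.985336, sp=2, e=sp−y≈2.985336; I≈2.023605, D=e−e_prev≈2.984909; u=1/4·2.985336+1·2.023605+1/4·2.984909≈3.516167; next y=1/2·(-0.985336)+1/2·3.516167≈1.265415
n=9: y≈1.265415, sp=2, e=sp−y≈0.734585; I≈2.758190, D=e−e_prev≈-2.250751; u=1/4·0.734585+1·2.758190+1/4·(-2.250751)≈2.379148; next y=1/2·1.265415+1/2·2.379148≈1.822282
n=10: y≈1.822282, sp=2, e=sp−y≈0.177718; I≈2.935908, D=e−e_prev≈-0.556867; u=1/4·0.177718+1·2.935908+1/4·(-0.556867)≈2.841121; next y=1/2·1.822282+1/2·2.841121≈2.331702
n=11: y≈2.331702, sp=2, e=sp−y≈-0.331702; I≈2.604207, D=e−e_prev≈-0.509420; u=1/4·(-0.331702)+1·2.604207+1/4·(-0.509420)≈2.393927; next y=1/2·2.331702+1/2·2.393927≈2.362814

0 -1 -1.500 0.000
1 -1 -1.125 -0.750
2 -1 -1.281 -0.938
3 -1 -1.133 -1.109
4 -1 -1.049 -1.121
5 -1 -0.985 -1.085
6 -1 -0.966 -1.035
7 -1 -0.970 -1.000
8 2 3.516 -0.985
9 2 2.379 1.265
10 2 2.841 1.822
11 2 2.394 2.332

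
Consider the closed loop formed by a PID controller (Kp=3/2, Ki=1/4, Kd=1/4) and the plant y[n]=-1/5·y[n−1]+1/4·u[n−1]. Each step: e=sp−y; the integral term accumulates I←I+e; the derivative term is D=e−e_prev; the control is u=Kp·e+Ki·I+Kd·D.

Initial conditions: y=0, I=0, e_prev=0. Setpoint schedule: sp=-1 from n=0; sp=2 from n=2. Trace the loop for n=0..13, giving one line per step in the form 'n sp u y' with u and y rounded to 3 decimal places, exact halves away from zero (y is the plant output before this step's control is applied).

0 -1 -2.000 0.000
1 -1 -1.000 -0.500
2 2 4.050 -0.150
3 2 1.540 1.043
4 2 3.810 0.177
5 2 2.568 0.917
6 2 3.941 0.459
7 2 3.342 0.893
8 2 4.200 0.657
9 2 3.953 0.919
10 2 4.517 0.804
11 2 4.460 0.968
12 2 4.853 0.921
13 2 4.895 1.029

(exact arithmetic carried between steps; '≈' marks a value shown rounded to 6 d.p. or computed from one; I and e_prev carry over from the previous line; the table rounds u and y to 3 d.p., halves away from zero)
n=0: y=0, sp=-1, e=sp−y=-1; I=-1, D=e−e_prev=-1; u=3/2·(-1)+1/4·(-1)+1/4·(-1)=-2; next y=-1/5·0+1/4·(-2)=-0.5
n=1: y=-0.5, sp=-1, e=sp−y=-0.5; I=-1.5, D=e−e_prev=0.5; u=3/2·(-0.5)+1/4·(-1.5)+1/4·0.5=-1; next y=-1/5·(-0.5)+1/4·(-1)=-0.15
n=2: y=-0.15, sp=2, e=sp−y=2.15; I=0.65, D=e−e_prev=2.65; u=3/2·2.15+1/4·0.65+1/4·2.65=4.05; next y=-1/5·(-0.15)+1/4·4.05=1.0425
n=3: y=1.0425, sp=2, e=sp−y=0.9575; I=1.6075, D=e−e_prev=-1.1925; u=3/2·0.9575+1/4·1.6075+1/4·(-1.1925)=1.54; next y=-1/5·1.0425+1/4·1.54=0.1765
n=4: y=0.1765, sp=2, e=sp−y=1.8235; I=3.431, D=e−e_prev=0.866; u=3/2·1.8235+1/4·3.431+1/4·0.866=3.8095; next y=-1/5·0.1765+1/4·3.8095=0.917075
n=5: y=0.917075, sp=2, e=sp−y=1.082925; I=4.513925, D=e−e_prev=-0.740575; u=3/2·1.082925+1/4·4.513925+1/4·(-0.740575)=2.567725; next y=-1/5·0.917075+1/4·2.567725≈0.458516
n=6: y≈0.458516, sp=2, e=sp−y≈1.541484; I≈6.055409, D=e−e_prev≈0.458559; u=3/2·1.541484+1/4·6.055409+1/4·0.458559≈3.940718; next y=-1/5·0.458516+1/4·3.940718≈0.893476
n=7: y≈0.893476, sp=2, e=sp−y≈1.106524; I≈7.161933, D=e−e_prev≈-0.434960; u=3/2·1.106524+1/4·7.161933+1/4·(-0.434960)≈3.341529; next y=-1/5·0.893476+1/4·3.341529≈0.656687
n=8: y≈0.656687, sp=2, e=sp−y≈1.343313; I≈8.505246, D=e−e_prev≈0.236789; u=3/2·1.343313+1/4·8.505246+1/4·0.236789≈4.200478; next y=-1/5·0.656687+1/4·4.200478≈0.918782
n=9: y≈0.918782, sp=2, e=sp−y≈1.081218; I≈9.586463, D=e−e_prev≈-0.262095; u=3/2·1.081218+1/4·9.586463+1/4·(-0.262095)≈3.952919; next y=-1/5·0.918782+1/4·3.952919≈0.804473
n=10: y≈0.804473, sp=2, e=sp−y≈1.195527; I≈10.781990, D=e−e_prev≈0.114309; u=3/2·1.195527+1/4·10.781990+1/4·0.114309≈4.517365; next y=-1/5·0.804473+1/4·4.517365≈0.968447
n=11: y≈0.968447, sp=2, e=sp−y≈1.031553; I≈11.813544, D=e−e_prev≈-0.163973; u=3/2·1.031553+1/4·11.813544+1/4·(-0.163973)≈4.459723; next y=-1/5·0.968447+1/4·4.459723≈0.921241
n=12: y≈0.921241, sp=2, e=sp−y≈1.078759; I≈12.892302, D=e−e_prev≈0.047205; u=3/2·1.078759+1/4·12.892302+1/4·0.047205≈4.853015; next y=-1/5·0.921241+1/4·4.853015≈1.029005
n=13: y≈1.029005, sp=2, e=sp−y≈0.970995; I≈13.863297, D=e−e_prev≈-0.107764; u=3/2·0.970995+1/4·13.863297+1/4·(-0.107764)≈4.895375; next y=-1/5·1.029005+1/4·4.895375≈1.018043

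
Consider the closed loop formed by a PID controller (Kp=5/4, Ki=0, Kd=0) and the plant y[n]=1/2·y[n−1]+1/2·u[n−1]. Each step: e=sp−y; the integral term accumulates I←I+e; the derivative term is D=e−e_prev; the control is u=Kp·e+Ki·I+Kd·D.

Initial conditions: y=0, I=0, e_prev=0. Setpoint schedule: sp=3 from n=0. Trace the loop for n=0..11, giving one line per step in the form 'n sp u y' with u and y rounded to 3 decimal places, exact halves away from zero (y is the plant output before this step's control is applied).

0 3 3.750 0.000
1 3 1.406 1.875
2 3 1.699 1.641
3 3 1.663 1.670
4 3 1.667 1.666
5 3 1.667 1.667
6 3 1.667 1.667
7 3 1.667 1.667
8 3 1.667 1.667
9 3 1.667 1.667
10 3 1.667 1.667
11 3 1.667 1.667

(exact arithmetic carried between steps; '≈' marks a value shown rounded to 6 d.p. or computed from one; I and e_prev carry over from the previous line; the table rounds u and y to 3 d.p., halves away from zero)
n=0: y=0, sp=3, e=sp−y=3; I=3, D=e−e_prev=3; u=5/4·3+0·3+0·3=3.75; next y=1/2·0+1/2·3.75=1.875
n=1: y=1.875, sp=3, e=sp−y=1.125; I=4.125, D=e−e_prev=-1.875; u=5/4·1.125+0·4.125+0·(-1.875)=1.40625; next y=1/2·1.875+1/2·1.40625=1.640625
n=2: y=1.640625, sp=3, e=sp−y=1.359375; I=5.484375, D=e−e_prev=0.234375; u=5/4·1.359375+0·5.484375+0·0.234375≈1.699219; next y=1/2·1.640625+1/2·1.699219≈1.669922
n=3: y≈1.669922, sp=3, e=sp−y≈1.330078; I≈6.814453, D=e−e_prev≈-0.029297; u=5/4·1.330078+0·6.814453+0·(-0.029297)≈1.662598; next y=1/2·1.669922+1/2·1.662598≈1.666260
n=4: y≈1.666260, sp=3, e=sp−y≈1.333740; I≈8.148193, D=e−e_prev≈0.003662; u=5/4·1.333740+0·8.148193+0·0.003662≈1.667175; next y=1/2·1.666260+1/2·1.667175≈1.666718
n=5: y≈1.666718, sp=3, e=sp−y≈1.333282; I≈9.481476, D=e−e_prev≈-0.000458; u=5/4·1.333282+0·9.481476+0·(-0.000458)≈1.666603; next y=1/2·1.666718+1/2·1.666603≈1.666660
n=6: y≈1.666660, sp=3, e=sp−y≈1.333340; I≈10.814816, D=e−e_prev≈0.000057; u=5/4·1.333340+0·10.814816+0·0.000057≈1.666675; next y=1/2·1.666660+1/2·1.666675≈1.666667
n=7: y≈1.666667, sp=3, e=sp−y≈1.333333; I≈12.148148, D=e−e_prev≈-0.000007; u=5/4·1.333333+0·12.148148+0·(-0.000007)≈1.666666; next y=1/2·1.666667+1/2·1.666666≈1.666667
n=8: y≈1.666667, sp=3, e=sp−y≈1.333333; I≈13.481481, D=e−e_prev≈0.000001; u=5/4·1.333333+0·13.481481+0·0.000001≈1.666667; next y=1/2·1.666667+1/2·1.666667≈1.666667
n=9: y≈1.666667, sp=3, e=sp−y≈1.333333; I≈14.814815, D=e−e_prev≈0.000000; u=5/4·1.333333+0·14.814815+0·0.000000≈1.666667; next y=1/2·1.666667+1/2·1.666667≈1.666667
n=10: y≈1.666667, sp=3, e=sp−y≈1.333333; I≈16.148148, D=e−e_prev≈0.000000; u=5/4·1.333333+0·16.148148+0·0.000000≈1.666667; next y=1/2·1.666667+1/2·1.666667≈1.666667
n=11: y≈1.666667, sp=3, e=sp−y≈1.333333; I≈17.481481, D=e−e_prev≈0.000000; u=5/4·1.333333+0·17.481481+0·0.000000≈1.666667; next y=1/2·1.666667+1/2·1.666667≈1.666667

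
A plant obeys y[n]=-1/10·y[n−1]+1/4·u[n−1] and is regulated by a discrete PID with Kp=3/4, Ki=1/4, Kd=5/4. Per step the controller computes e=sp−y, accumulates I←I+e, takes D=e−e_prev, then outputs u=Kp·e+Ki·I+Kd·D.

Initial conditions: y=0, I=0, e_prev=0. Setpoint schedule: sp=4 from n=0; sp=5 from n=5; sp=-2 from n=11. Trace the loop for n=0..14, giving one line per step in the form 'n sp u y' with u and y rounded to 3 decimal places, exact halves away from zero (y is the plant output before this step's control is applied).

(exact arithmetic carried between steps; '≈' marks a value shown rounded to 6 d.p. or computed from one; I and e_prev carry over from the previous line; the table rounds u and y to 3 d.p., halves away from zero)
n=0: y=0, sp=4, e=sp−y=4; I=4, D=e−e_prev=4; u=3/4·4+1/4·4+5/4·4=9; next y=-1/10·0+1/4·9=2.25
n=1: y=2.25, sp=4, e=sp−y=1.75; I=5.75, D=e−e_prev=-2.25; u=3/4·1.75+1/4·5.75+5/4·(-2.25)=-0.0625; next y=-1/10·2.25+1/4·(-0.0625)=-0.240625
n=2: y=-0.240625, sp=4, e=sp−y=4.240625; I=9.990625, D=e−e_prev=2.490625; u=3/4·4.240625+1/4·9.990625+5/4·2.490625≈8.791406; next y=-1/10·(-0.240625)+1/4·8.791406≈2.221914
n=3: y≈2.221914, sp=4, e=sp−y≈1.778086; I≈11.768711, D=e−e_prev≈-2.462539; u=3/4·1.778086+1/4·11.768711+5/4·(-2.462539)≈1.197568; next y=-1/10·2.221914+1/4·1.197568≈0.077201
n=4: y≈0.077201, sp=4, e=sp−y≈3.922799; I≈15.691510, D=e−e_prev≈2.144713; u=3/4·3.922799+1/4·15.691510+5/4·2.144713≈9.545869; next y=-1/10·0.077201+1/4·9.545869≈2.378747
n=5: y≈2.378747, sp=5, e=sp−y≈2.621253; I≈18.312763, D=e−e_prev≈-1.301546; u=3/4·2.621253+1/4·18.312763+5/4·(-1.301546)≈4.917197; next y=-1/10·2.378747+1/4·4.917197≈0.991425
n=6: y≈0.991425, sp=5, e=sp−y≈4.008575; I≈22.321338, D=e−e_prev≈1.387322; u=3/4·4.008575+1/4·22.321338+5/4·1.387322≈10.320919; next y=-1/10·0.991425+1/4·10.320919≈2.481087
n=7: y≈2.481087, sp=5, e=sp−y≈2.518913; I≈24.840251, D=e−e_prev≈-1.489663; u=3/4·2.518913+1/4·24.840251+5/4·(-1.489663)≈6.237169; next y=-1/10·2.481087+1/4·6.237169≈1.311183
n=8: y≈1.311183, sp=5, e=sp−y≈3.688817; I≈28.529068, D=e−e_prev≈1.169904; u=3/4·3.688817+1/4·28.529068+5/4·1.169904≈11.361259; next y=-1/10·1.311183+1/4·11.361259≈2.709196
n=9: y≈2.709196, sp=5, e=sp−y≈2.290804; I≈30.819871, D=e−e_prev≈-1.398013; u=3/4·2.290804+1/4·30.819871+5/4·(-1.398013)≈7.675554; next y=-1/10·2.709196+1/4·7.675554≈1.647969
n=10: y≈1.647969, sp=5, e=sp−y≈3.352031; I≈34.171902, D=e−e_prev≈1.061228; u=3/4·3.352031+1/4·34.171902+5/4·1.061228≈12.383533; next y=-1/10·1.647969+1/4·12.383533≈2.931086
n=11: y≈2.931086, sp=-2, e=sp−y≈-4.931086; I≈29.240816, D=e−e_prev≈-8.283117; u=3/4·(-4.931086)+1/4·29.240816+5/4·(-8.283117)≈-6.742008; next y=-1/10·2.931086+1/4·(-6.742008)≈-1.978611
n=12: y≈-1.978611, sp=-2, e=sp−y≈-0.021389; I≈29.219426, D=e−e_prev≈4.909697; u=3/4·(-0.021389)+1/4·29.219426+5/4·4.909697≈13.425936; next y=-1/10·(-1.978611)+1/4·13.425936≈3.554345
n=13: y≈3.554345, sp=-2, e=sp−y≈-5.554345; I≈23.665081, D=e−e_prev≈-5.532956; u=3/4·(-5.554345)+1/4·23.665081+5/4·(-5.532956)≈-5.165683; next y=-1/10·3.554345+1/4·(-5.165683)≈-1.646855
n=14: y≈-1.646855, sp=-2, e=sp−y≈-0.353145; I≈23.311937, D=e−e_prev≈5.201200; u=3/4·(-0.353145)+1/4·23.311937+5/4·5.201200≈12.064626; next y=-1/10·(-1.646855)+1/4·12.064626≈3.180842

0 4 9.000 0.000
1 4 -0.063 2.250
2 4 8.791 -0.241
3 4 1.198 2.222
4 4 9.546 0.077
5 5 4.917 2.379
6 5 10.321 0.991
7 5 6.237 2.481
8 5 11.361 1.311
9 5 7.676 2.709
10 5 12.384 1.648
11 -2 -6.742 2.931
12 -2 13.426 -1.979
13 -2 -5.166 3.554
14 -2 12.065 -1.647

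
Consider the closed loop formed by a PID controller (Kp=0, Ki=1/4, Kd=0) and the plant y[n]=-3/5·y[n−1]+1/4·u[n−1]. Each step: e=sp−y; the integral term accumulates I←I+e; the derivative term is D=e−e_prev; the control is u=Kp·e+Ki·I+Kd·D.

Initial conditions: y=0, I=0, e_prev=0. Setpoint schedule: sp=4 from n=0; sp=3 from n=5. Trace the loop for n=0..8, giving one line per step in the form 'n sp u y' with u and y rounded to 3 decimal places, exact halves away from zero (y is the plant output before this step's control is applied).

0 4 1.000 0.000
1 4 1.938 0.250
2 4 2.854 0.334
3 4 3.726 0.513
4 4 4.570 0.624
5 3 5.128 0.768
6 3 5.672 0.821
7 3 6.191 0.926
8 3 6.693 0.992

(exact arithmetic carried between steps; '≈' marks a value shown rounded to 6 d.p. or computed from one; I and e_prev carry over from the previous line; the table rounds u and y to 3 d.p., halves away from zero)
n=0: y=0, sp=4, e=sp−y=4; I=4, D=e−e_prev=4; u=0·4+1/4·4+0·4=1; next y=-3/5·0+1/4·1=0.25
n=1: y=0.25, sp=4, e=sp−y=3.75; I=7.75, D=e−e_prev=-0.25; u=0·3.75+1/4·7.75+0·(-0.25)=1.9375; next y=-3/5·0.25+1/4·1.9375=0.334375
n=2: y=0.334375, sp=4, e=sp−y=3.665625; I=11.415625, D=e−e_prev=-0.084375; u=0·3.665625+1/4·11.415625+0·(-0.084375)≈2.853906; next y=-3/5·0.334375+1/4·2.853906≈0.512852
n=3: y≈0.512852, sp=4, e=sp−y≈3.487148; I≈14.902773, D=e−e_prev≈-0.178477; u=0·3.487148+1/4·14.902773+0·(-0.178477)≈3.725693; next y=-3/5·0.512852+1/4·3.725693≈0.623712
n=4: y≈0.623712, sp=4, e=sp−y≈3.376288; I≈18.279061, D=e−e_prev≈-0.110861; u=0·3.376288+1/4·18.279061+0·(-0.110861)≈4.569765; next y=-3/5·0.623712+1/4·4.569765≈0.768214
n=5: y≈0.768214, sp=3, e=sp−y≈2.231786; I≈20.510847, D=e−e_prev≈-1.144501; u=0·2.231786+1/4·20.510847+0·(-1.144501)≈5.127712; next y=-3/5·0.768214+1/4·5.127712≈0.821000
n=6: y≈0.821000, sp=3, e=sp−y≈2.179000; I≈22.689848, D=e−e_prev≈-0.052786; u=0·2.179000+1/4·22.689848+0·(-0.052786)≈5.672462; next y=-3/5·0.821000+1/4·5.672462≈0.925516
n=7: y≈0.925516, sp=3, e=sp−y≈2.074484; I≈24.764332, D=e−e_prev≈-0.104516; u=0·2.074484+1/4·24.764332+0·(-0.104516)≈6.191083; next y=-3/5·0.925516+1/4·6.191083≈0.992461
n=8: y≈0.992461, sp=3, e=sp−y≈2.007539; I≈26.771871, D=e−e_prev≈-0.066946; u=0·2.007539+1/4·26.771871+0·(-0.066946)≈6.692968; next y=-3/5·0.992461+1/4·6.692968≈1.077765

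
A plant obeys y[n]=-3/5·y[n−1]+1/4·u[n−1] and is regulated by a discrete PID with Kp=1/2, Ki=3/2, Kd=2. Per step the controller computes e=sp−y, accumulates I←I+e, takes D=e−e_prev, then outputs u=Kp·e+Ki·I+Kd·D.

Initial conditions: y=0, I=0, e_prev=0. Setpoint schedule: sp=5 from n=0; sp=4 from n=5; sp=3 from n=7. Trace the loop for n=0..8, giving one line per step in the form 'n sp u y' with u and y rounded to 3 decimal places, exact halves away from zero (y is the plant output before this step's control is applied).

(exact arithmetic carried between steps; '≈' marks a value shown rounded to 6 d.p. or computed from one; I and e_prev carry over from the previous line; the table rounds u and y to 3 d.p., halves away from zero)
n=0: y=0, sp=5, e=sp−y=5; I=5, D=e−e_prev=5; u=1/2·5+3/2·5+2·5=20; next y=-3/5·0+1/4·20=5
n=1: y=5, sp=5, e=sp−y=0; I=5, D=e−e_prev=-5; u=1/2·0+3/2·5+2·(-5)=-2.5; next y=-3/5·5+1/4·(-2.5)=-3.625
n=2: y=-3.625, sp=5, e=sp−y=8.625; I=13.625, D=e−e_prev=8.625; u=1/2·8.625+3/2·13.625+2·8.625=42; next y=-3/5·(-3.625)+1/4·42=12.675
n=3: y=12.675, sp=5, e=sp−y=-7.675; I=5.95, D=e−e_prev=-16.3; u=1/2·(-7.675)+3/2·5.95+2·(-16.3)=-27.5125; next y=-3/5·12.675+1/4·(-27.5125)=-14.483125
n=4: y=-14.483125, sp=5, e=sp−y=19.483125; I=25.433125, D=e−e_prev=27.158125; u=1/2·19.483125+3/2·25.433125+2·27.158125=102.2075; next y=-3/5·(-14.483125)+1/4·102.2075=34.24175
n=5: y=34.24175, sp=4, e=sp−y=-30.24175; I=-4.808625, D=e−e_prev=-49.724875; u=1/2·(-30.24175)+3/2·(-4.808625)+2·(-49.724875)≈-121.783563; next y=-3/5·34.24175+1/4·(-121.783563)≈-50.990941
n=6: y≈-50.990941, sp=4, e=sp−y≈54.990941; I≈50.182316, D=e−e_prev≈85.232691; u=1/2·54.990941+3/2·50.182316+2·85.232691≈273.234325; next y=-3/5·(-50.990941)+1/4·273.234325≈98.903146
n=7: y≈98.903146, sp=3, e=sp−y≈-95.903146; I≈-45.72083, D=e−e_prev≈-150.894086; u=1/2·(-95.903146)+3/2·(-45.72083)+2·(-150.894086)≈-418.320990; next y=-3/5·98.903146+1/4·(-418.320990)≈-163.922135
n=8: y≈-163.922135, sp=3, e=sp−y≈166.922135; I≈121.201305, D=e−e_prev≈262.825281; u=1/2·166.922135+3/2·121.201305+2·262.825281≈790.913586; next y=-3/5·(-163.922135)+1/4·790.913586≈296.081677

0 5 20.000 0.000
1 5 -2.500 5.000
2 5 42.000 -3.625
3 5 -27.513 12.675
4 5 102.208 -14.483
5 4 -121.784 34.242
6 4 273.234 -50.991
7 3 -418.321 98.903
8 3 790.914 -163.922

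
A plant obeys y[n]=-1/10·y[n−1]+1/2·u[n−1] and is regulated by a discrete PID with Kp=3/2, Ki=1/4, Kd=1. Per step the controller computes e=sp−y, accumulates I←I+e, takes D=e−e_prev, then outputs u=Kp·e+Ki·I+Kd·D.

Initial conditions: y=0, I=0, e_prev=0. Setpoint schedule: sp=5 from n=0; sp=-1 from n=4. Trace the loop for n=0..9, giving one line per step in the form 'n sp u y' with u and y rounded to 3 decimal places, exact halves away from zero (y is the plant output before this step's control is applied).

0 5 13.750 0.000
1 5 -8.906 6.875
2 5 30.543 -5.141
3 5 -36.484 15.786
4 -1 63.163 -19.821
5 -1 -108.545 33.563
6 -1 186.977 -57.629
7 -1 -321.479 99.251
8 -1 552.608 -170.665
9 -1 -950.988 293.370

(exact arithmetic carried between steps; '≈' marks a value shown rounded to 6 d.p. or computed from one; I and e_prev carry over from the previous line; the table rounds u and y to 3 d.p., halves away from zero)
n=0: y=0, sp=5, e=sp−y=5; I=5, D=e−e_prev=5; u=3/2·5+1/4·5+1·5=13.75; next y=-1/10·0+1/2·13.75=6.875
n=1: y=6.875, sp=5, e=sp−y=-1.875; I=3.125, D=e−e_prev=-6.875; u=3/2·(-1.875)+1/4·3.125+1·(-6.875)=-8.90625; next y=-1/10·6.875+1/2·(-8.90625)=-5.140625
n=2: y=-5.140625, sp=5, e=sp−y=10.140625; I=13.265625, D=e−e_prev=12.015625; u=3/2·10.140625+1/4·13.265625+1·12.015625≈30.542969; next y=-1/10·(-5.140625)+1/2·30.542969≈15.785547
n=3: y≈15.785547, sp=5, e=sp−y≈-10.785547; I≈2.480078, D=e−e_prev≈-20.926172; u=3/2·(-10.785547)+1/4·2.480078+1·(-20.926172)≈-36.484473; next y=-1/10·15.785547+1/2·(-36.484473)≈-19.820791
n=4: y≈-19.820791, sp=-1, e=sp−y≈18.820791; I≈21.300869, D=e−e_prev≈29.606338; u=3/2·18.820791+1/4·21.300869+1·29.606338≈63.162742; next y=-1/10·(-19.820791)+1/2·63.162742≈33.563450
n=5: y≈33.563450, sp=-1, e=sp−y≈-34.563450; I≈-13.262581, D=e−e_prev≈-53.384241; u=3/2·(-34.563450)+1/4·(-13.262581)+1·(-53.384241)≈-108.545061; next y=-1/10·33.563450+1/2·(-108.545061)≈-57.628876
n=6: y≈-57.628876, sp=-1, e=sp−y≈56.628876; I≈43.366295, D=e−e_prev≈91.192325; u=3/2·56.628876+1/4·43.366295+1·91.192325≈186.977212; next y=-1/10·(-57.628876)+1/2·186.977212≈99.251494
n=7: y≈99.251494, sp=-1, e=sp−y≈-100.251494; I≈-56.885199, D=e−e_prev≈-156.880369; u=3/2·(-100.251494)+1/4·(-56.885199)+1·(-156.880369)≈-321.478910; next y=-1/10·99.251494+1/2·(-321.478910)≈-170.664604
n=8: y≈-170.664604, sp=-1, e=sp−y≈169.664604; I≈112.779405, D=e−e_prev≈269.916098; u=3/2·169.664604+1/4·112.779405+1·269.916098≈552.607856; next y=-1/10·(-170.664604)+1/2·552.607856≈293.370388
n=9: y≈293.370388, sp=-1, e=sp−y≈-294.370388; I≈-181.590983, D=e−e_prev≈-464.034993; u=3/2·(-294.370388)+1/4·(-181.590983)+1·(-464.034993)≈-950.988321; next y=-1/10·293.370388+1/2·(-950.988321)≈-504.831199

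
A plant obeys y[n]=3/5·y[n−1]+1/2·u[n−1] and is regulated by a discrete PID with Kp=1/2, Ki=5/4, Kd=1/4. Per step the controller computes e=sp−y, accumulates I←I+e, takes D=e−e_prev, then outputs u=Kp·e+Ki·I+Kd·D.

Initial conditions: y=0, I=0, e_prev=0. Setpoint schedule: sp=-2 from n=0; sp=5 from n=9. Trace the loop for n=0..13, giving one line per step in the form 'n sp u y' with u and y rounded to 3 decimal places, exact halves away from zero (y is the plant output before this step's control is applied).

(exact arithmetic carried between steps; '≈' marks a value shown rounded to 6 d.p. or computed from one; I and e_prev carry over from the previous line; the table rounds u and y to 3 d.p., halves away from zero)
n=0: y=0, sp=-2, e=sp−y=-2; I=-2, D=e−e_prev=-2; u=1/2·(-2)+5/4·(-2)+1/4·(-2)=-4; next y=3/5·0+1/2·(-4)=-2
n=1: y=-2, sp=-2, e=sp−y=0; I=-2, D=e−e_prev=2; u=1/2·0+5/4·(-2)+1/4·2=-2; next y=3/5·(-2)+1/2·(-2)=-2.2
n=2: y=-2.2, sp=-2, e=sp−y=0.2; I=-1.8, D=e−e_prev=0.2; u=1/2·0.2+5/4·(-1.8)+1/4·0.2=-2.1; next y=3/5·(-2.2)+1/2·(-2.1)=-2.37
n=3: y=-2.37, sp=-2, e=sp−y=0.37; I=-1.43, D=e−e_prev=0.17; u=1/2·0.37+5/4·(-1.43)+1/4·0.17=-1.56; next y=3/5·(-2.37)+1/2·(-1.56)=-2.202
n=4: y=-2.202, sp=-2, e=sp−y=0.202; I=-1.228, D=e−e_prev=-0.168; u=1/2·0.202+5/4·(-1.228)+1/4·(-0.168)=-1.476; next y=3/5·(-2.202)+1/2·(-1.476)=-2.0592
n=5: y=-2.0592, sp=-2, e=sp−y=0.0592; I=-1.1688, D=e−e_prev=-0.1428; u=1/2·0.0592+5/4·(-1.1688)+1/4·(-0.1428)=-1.4671; next y=3/5·(-2.0592)+1/2·(-1.4671)=-1.96907
n=6: y=-1.96907, sp=-2, e=sp−y=-0.03093; I=-1.19973, D=e−e_prev=-0.09013; u=1/2·(-0.03093)+5/4·(-1.19973)+1/4·(-0.09013)=-1.53766; next y=3/5·(-1.96907)+1/2·(-1.53766)=-1.950272
n=7: y=-1.950272, sp=-2, e=sp−y=-0.049728; I=-1.249458, D=e−e_prev=-0.018798; u=1/2·(-0.049728)+5/4·(-1.249458)+1/4·(-0.018798)=-1.591386; next y=3/5·(-1.950272)+1/2·(-1.591386)≈-1.965856
n=8: y≈-1.965856, sp=-2, e=sp−y≈-0.034144; I≈-1.283602, D=e−e_prev≈0.015584; u=1/2·(-0.034144)+5/4·(-1.283602)+1/4·0.015584≈-1.617678; next y=3/5·(-1.965856)+1/2·(-1.617678)≈-1.988353
n=9: y≈-1.988353, sp=5, e=sp−y≈6.988353; I≈5.704751, D=e−e_prev≈7.022497; u=1/2·6.988353+5/4·5.704751+1/4·7.022497≈12.380739; next y=3/5·(-1.988353)+1/2·12.380739≈4.997358
n=10: y≈4.997358, sp=5, e=sp−y≈0.002642; I≈5.707393, D=e−e_prev≈-6.985711; u=1/2·0.002642+5/4·5.707393+1/4·(-6.985711)≈5.389135; next y=3/5·4.997358+1/2·5.389135≈5.692982
n=11: y≈5.692982, sp=5, e=sp−y≈-0.692982; I≈5.014411, D=e−e_prev≈-0.695624; u=1/2·(-0.692982)+5/4·5.014411+1/4·(-0.695624)≈5.747617; next y=3/5·5.692982+1/2·5.747617≈6.289598
n=12: y≈6.289598, sp=5, e=sp−y≈-1.289598; I≈3.724813, D=e−e_prev≈-0.596615; u=1/2·(-1.289598)+5/4·3.724813+1/4·(-0.596615)≈3.862064; next y=3/5·6.289598+1/2·3.862064≈5.704791
n=13: y≈5.704791, sp=5, e=sp−y≈-0.704791; I≈3.020023, D=e−e_prev≈0.584807; u=1/2·(-0.704791)+5/4·3.020023+1/4·0.584807≈3.568835; next y=3/5·5.704791+1/2·3.568835≈5.207292

0 -2 -4.000 0.000
1 -2 -2.000 -2.000
2 -2 -2.100 -2.200
3 -2 -1.560 -2.370
4 -2 -1.476 -2.202
5 -2 -1.467 -2.059
6 -2 -1.538 -1.969
7 -2 -1.591 -1.950
8 -2 -1.618 -1.966
9 5 12.381 -1.988
10 5 5.389 4.997
11 5 5.748 5.693
12 5 3.862 6.290
13 5 3.569 5.705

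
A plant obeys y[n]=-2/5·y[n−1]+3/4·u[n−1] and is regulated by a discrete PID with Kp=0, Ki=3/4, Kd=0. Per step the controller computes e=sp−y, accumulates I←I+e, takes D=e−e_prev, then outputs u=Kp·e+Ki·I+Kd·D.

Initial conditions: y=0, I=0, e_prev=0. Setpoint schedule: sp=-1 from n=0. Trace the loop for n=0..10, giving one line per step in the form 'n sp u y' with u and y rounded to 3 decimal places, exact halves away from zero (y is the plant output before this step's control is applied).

0 -1 -0.750 0.000
1 -1 -1.078 -0.563
2 -1 -1.390 -0.584
3 -1 -1.533 -0.809
4 -1 -1.664 -0.826
5 -1 -1.726 -0.917
6 -1 -1.780 -0.927
7 -1 -1.807 -0.964
8 -1 -1.830 -0.970
9 -1 -1.841 -0.985
10 -1 -1.851 -0.987

(exact arithmetic carried between steps; '≈' marks a value shown rounded to 6 d.p. or computed from one; I and e_prev carry over from the previous line; the table rounds u and y to 3 d.p., halves away from zero)
n=0: y=0, sp=-1, e=sp−y=-1; I=-1, D=e−e_prev=-1; u=0·(-1)+3/4·(-1)+0·(-1)=-0.75; next y=-2/5·0+3/4·(-0.75)=-0.5625
n=1: y=-0.5625, sp=-1, e=sp−y=-0.4375; I=-1.4375, D=e−e_prev=0.5625; u=0·(-0.4375)+3/4·(-1.4375)+0·0.5625=-1.078125; next y=-2/5·(-0.5625)+3/4·(-1.078125)≈-0.583594
n=2: y≈-0.583594, sp=-1, e=sp−y≈-0.416406; I≈-1.853906, D=e−e_prev≈0.021094; u=0·(-0.416406)+3/4·(-1.853906)+0·0.021094≈-1.390430; next y=-2/5·(-0.583594)+3/4·(-1.390430)≈-0.809385
n=3: y≈-0.809385, sp=-1, e=sp−y≈-0.190615; I≈-2.044521, D=e−e_prev≈0.225791; u=0·(-0.190615)+3/4·(-2.044521)+0·0.225791≈-1.533391; next y=-2/5·(-0.809385)+3/4·(-1.533391)≈-0.826289
n=4: y≈-0.826289, sp=-1, e=sp−y≈-0.173711; I≈-2.218232, D=e−e_prev≈0.016905; u=0·(-0.173711)+3/4·(-2.218232)+0·0.016905≈-1.663674; next y=-2/5·(-0.826289)+3/4·(-1.663674)≈-0.917240
n=5: y≈-0.917240, sp=-1, e=sp−y≈-0.082760; I≈-2.300992, D=e−e_prev≈0.090950; u=0·(-0.082760)+3/4·(-2.300992)+0·0.090950≈-1.725744; next y=-2/5·(-0.917240)+3/4·(-1.725744)≈-0.927412
n=6: y≈-0.927412, sp=-1, e=sp−y≈-0.072588; I≈-2.373580, D=e−e_prev≈0.010173; u=0·(-0.072588)+3/4·(-2.373580)+0·0.010173≈-1.780185; next y=-2/5·(-0.927412)+3/4·(-1.780185)≈-0.964174
n=7: y≈-0.964174, sp=-1, e=sp−y≈-0.035826; I≈-2.409406, D=e−e_prev≈0.036762; u=0·(-0.035826)+3/4·(-2.409406)+0·0.036762≈-1.807055; next y=-2/5·(-0.964174)+3/4·(-1.807055)≈-0.969621
n=8: y≈-0.969621, sp=-1, e=sp−y≈-0.030379; I≈-2.439785, D=e−e_prev≈0.005448; u=0·(-0.030379)+3/4·(-2.439785)+0·0.005448≈-1.829839; next y=-2/5·(-0.969621)+3/4·(-1.829839)≈-0.984530
n=9: y≈-0.984530, sp=-1, e=sp−y≈-0.015470; I≈-2.455254, D=e−e_prev≈0.014909; u=0·(-0.015470)+3/4·(-2.455254)+0·0.014909≈-1.841441; next y=-2/5·(-0.984530)+3/4·(-1.841441)≈-0.987268
n=10: y≈-0.987268, sp=-1, e=sp−y≈-0.012732; I≈-2.467986, D=e−e_prev≈0.002738; u=0·(-0.012732)+3/4·(-2.467986)+0·0.002738≈-1.850989; next y=-2/5·(-0.987268)+3/4·(-1.850989)≈-0.993335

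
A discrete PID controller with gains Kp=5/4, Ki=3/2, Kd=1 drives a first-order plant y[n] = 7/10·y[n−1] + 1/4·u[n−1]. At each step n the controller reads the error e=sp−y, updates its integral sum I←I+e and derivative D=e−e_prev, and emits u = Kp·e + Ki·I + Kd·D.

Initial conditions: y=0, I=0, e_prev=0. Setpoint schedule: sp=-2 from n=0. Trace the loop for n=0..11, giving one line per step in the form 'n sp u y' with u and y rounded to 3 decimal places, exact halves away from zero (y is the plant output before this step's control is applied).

(exact arithmetic carried between steps; '≈' marks a value shown rounded to 6 d.p. or computed from one; I and e_prev carry over from the previous line; the table rounds u and y to 3 d.p., halves away from zero)
n=0: y=0, sp=-2, e=sp−y=-2; I=-2, D=e−e_prev=-2; u=5/4·(-2)+3/2·(-2)+1·(-2)=-7.5; next y=7/10·0+1/4·(-7.5)=-1.875
n=1: y=-1.875, sp=-2, e=sp−y=-0.125; I=-2.125, D=e−e_prev=1.875; u=5/4·(-0.125)+3/2·(-2.125)+1·1.875=-1.46875; next y=7/10·(-1.875)+1/4·(-1.46875)≈-1.679688
n=2: y≈-1.679688, sp=-2, e=sp−y≈-0.320313; I≈-2.445313, D=e−e_prev≈-0.195313; u=5/4·(-0.320313)+3/2·(-2.445313)+1·(-0.195313)≈-4.263672; next y=7/10·(-1.679688)+1/4·(-4.263672)≈-2.241699
n=3: y≈-2.241699, sp=-2, e=sp−y≈0.241699; I≈-2.203613, D=e−e_prev≈0.562012; u=5/4·0.241699+3/2·(-2.203613)+1·0.562012≈-2.441284; next y=7/10·(-2.241699)+1/4·(-2.441284)≈-2.179510
n=4: y≈-2.179510, sp=-2, e=sp−y≈0.179510; I≈-2.024103, D=e−e_prev≈-0.062189; u=5/4·0.179510+3/2·(-2.024103)+1·(-0.062189)≈-2.873955; next y=7/10·(-2.179510)+1/4·(-2.873955)≈-2.244146
n=5: y≈-2.244146, sp=-2, e=sp−y≈0.244146; I≈-1.779957, D=e−e_prev≈0.064636; u=5/4·0.244146+3/2·(-1.779957)+1·0.064636≈-2.300117; next y=7/10·(-2.244146)+1/4·(-2.300117)≈-2.145931
n=6: y≈-2.145931, sp=-2, e=sp−y≈0.145931; I≈-1.634025, D=e−e_prev≈-0.098215; u=5/4·0.145931+3/2·(-1.634025)+1·(-0.098215)≈-2.366838; next y=7/10·(-2.145931)+1/4·(-2.366838)≈-2.093862
n=7: y≈-2.093862, sp=-2, e=sp−y≈0.093862; I≈-1.540164, D=e−e_prev≈-0.052070; u=5/4·0.093862+3/2·(-1.540164)+1·(-0.052070)≈-2.244989; next y=7/10·(-2.093862)+1/4·(-2.244989)≈-2.026950
n=8: y≈-2.026950, sp=-2, e=sp−y≈0.026950; I≈-1.513213, D=e−e_prev≈-0.066911; u=5/4·0.026950+3/2·(-1.513213)+1·(-0.066911)≈-2.303044; next y=7/10·(-2.026950)+1/4·(-2.303044)≈-1.994626
n=9: y≈-1.994626, sp=-2, e=sp−y≈-0.005374; I≈-1.518587, D=e−e_prev≈-0.032324; u=5/4·(-0.005374)+3/2·(-1.518587)+1·(-0.032324)≈-2.316923; next y=7/10·(-1.994626)+1/4·(-2.316923)≈-1.975469
n=10: y≈-1.975469, sp=-2, e=sp−y≈-0.024531; I≈-1.543118, D=e−e_prev≈-0.019157; u=5/4·(-0.024531)+3/2·(-1.543118)+1·(-0.019157)≈-2.364499; next y=7/10·(-1.975469)+1/4·(-2.364499)≈-1.973953
n=11: y≈-1.973953, sp=-2, e=sp−y≈-0.026047; I≈-1.569166, D=e−e_prev≈-0.001516; u=5/4·(-0.026047)+3/2·(-1.569166)+1·(-0.001516)≈-2.387823; next y=7/10·(-1.973953)+1/4·(-2.387823)≈-1.978723

0 -2 -7.500 0.000
1 -2 -1.469 -1.875
2 -2 -4.264 -1.680
3 -2 -2.441 -2.242
4 -2 -2.874 -2.180
5 -2 -2.300 -2.244
6 -2 -2.367 -2.146
7 -2 -2.245 -2.094
8 -2 -2.303 -2.027
9 -2 -2.317 -1.995
10 -2 -2.364 -1.975
11 -2 -2.388 -1.974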